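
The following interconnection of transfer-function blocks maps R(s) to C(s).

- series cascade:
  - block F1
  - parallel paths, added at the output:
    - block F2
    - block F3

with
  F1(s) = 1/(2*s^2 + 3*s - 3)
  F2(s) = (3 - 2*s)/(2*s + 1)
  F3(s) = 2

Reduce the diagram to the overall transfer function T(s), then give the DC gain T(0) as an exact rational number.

Step 1. parallel reduction of F2, F3 = (2*s + 5)/(2*s + 1)
Step 2. reduce the series chain F1, (F2+F3) = (2*s + 5)/(4*s^3 + 8*s^2 - 3*s - 3)
Step 2 gives the overall T(s). Then T(0) = 5/(-3) = -5/3.

Answer: -5/3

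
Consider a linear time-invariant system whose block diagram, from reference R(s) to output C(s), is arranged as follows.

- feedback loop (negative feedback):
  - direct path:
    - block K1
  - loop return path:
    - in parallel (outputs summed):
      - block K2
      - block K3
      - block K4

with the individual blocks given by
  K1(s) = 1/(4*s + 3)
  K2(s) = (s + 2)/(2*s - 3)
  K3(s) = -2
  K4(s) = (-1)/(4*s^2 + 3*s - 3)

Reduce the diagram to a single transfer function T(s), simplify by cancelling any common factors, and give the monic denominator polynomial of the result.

(1) add K2, K3, K4 (parallel) gives (-12*s^3 + 23*s^2 + 31*s - 21)/(8*s^3 - 6*s^2 - 15*s + 9)
(2) collapse the loop (K1 forward, (K2+K3+K4) return) gives (8*s^3 - 6*s^2 - 15*s + 9)/(32*s^4 - 12*s^3 - 55*s^2 + 22*s + 6)
That last expression is T(s), already simplified. Scaling its denominator by 1/32 (the reciprocal of the leading coefficient) yields the monic denominator.

Therefore the answer is s^4 - 3*s^3/8 - 55*s^2/32 + 11*s/16 + 3/16.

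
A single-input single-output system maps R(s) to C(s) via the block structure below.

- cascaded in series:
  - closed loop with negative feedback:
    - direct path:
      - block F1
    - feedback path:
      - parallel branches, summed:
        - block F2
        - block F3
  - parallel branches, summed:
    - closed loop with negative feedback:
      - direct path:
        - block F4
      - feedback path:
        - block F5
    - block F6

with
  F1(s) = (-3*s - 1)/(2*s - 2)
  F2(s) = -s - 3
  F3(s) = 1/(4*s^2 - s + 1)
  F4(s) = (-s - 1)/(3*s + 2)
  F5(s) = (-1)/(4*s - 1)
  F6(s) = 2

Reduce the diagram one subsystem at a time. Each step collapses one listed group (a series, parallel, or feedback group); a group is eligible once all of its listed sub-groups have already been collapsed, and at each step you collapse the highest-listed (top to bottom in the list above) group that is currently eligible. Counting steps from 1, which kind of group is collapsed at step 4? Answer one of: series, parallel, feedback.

1. parallel reduction of F2, F3
2. apply the feedback formula to F1, (F2+F3)
3. close the feedback loop around F4, F5
4. combine [F4/(1+F4*F5)], F6 in parallel
5. cascade [F1/(1+F1*(F2+F3))], ([F4/(1+F4*F5)]+F6)
Step 4 collapses a parallel group.

Hence the answer: parallel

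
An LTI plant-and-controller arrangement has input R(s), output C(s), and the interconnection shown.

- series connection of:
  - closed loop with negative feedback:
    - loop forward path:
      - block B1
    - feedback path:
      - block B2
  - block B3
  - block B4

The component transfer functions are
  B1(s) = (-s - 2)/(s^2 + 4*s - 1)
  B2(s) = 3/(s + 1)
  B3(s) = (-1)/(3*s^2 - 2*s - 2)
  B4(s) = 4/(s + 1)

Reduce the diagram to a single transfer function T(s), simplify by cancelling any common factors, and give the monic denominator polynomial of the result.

1. feedback reduction of B1, B2; result (-s^2 - 3*s - 2)/(s^3 + 5*s^2 - 7)
2. reduce the series chain [B1/(1+B1*B2)], B3, B4; result (4*s + 8)/(3*s^5 + 13*s^4 - 12*s^3 - 31*s^2 + 14*s + 14)
The result of step 2 is T(s) in lowest terms. Its denominator has leading coefficient 3; dividing the denominator through by 3 makes it monic.

Therefore the answer is s^5 + 13*s^4/3 - 4*s^3 - 31*s^2/3 + 14*s/3 + 14/3.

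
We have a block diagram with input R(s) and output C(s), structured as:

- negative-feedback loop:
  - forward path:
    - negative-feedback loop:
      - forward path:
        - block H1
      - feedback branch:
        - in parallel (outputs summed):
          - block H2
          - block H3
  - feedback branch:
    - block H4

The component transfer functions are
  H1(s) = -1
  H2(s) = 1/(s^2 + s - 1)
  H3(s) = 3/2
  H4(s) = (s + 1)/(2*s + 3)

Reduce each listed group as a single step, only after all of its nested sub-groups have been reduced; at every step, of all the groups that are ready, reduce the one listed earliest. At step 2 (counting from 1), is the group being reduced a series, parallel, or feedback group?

Step 1. combine H2, H3 in parallel
Step 2. reduce the feedback loop with forward H1 and return (H2+H3)
Step 3. feedback reduction of [H1/(1+H1*(H2+H3))], H4
At step 2 the group reduced is feedback.

Final answer: feedback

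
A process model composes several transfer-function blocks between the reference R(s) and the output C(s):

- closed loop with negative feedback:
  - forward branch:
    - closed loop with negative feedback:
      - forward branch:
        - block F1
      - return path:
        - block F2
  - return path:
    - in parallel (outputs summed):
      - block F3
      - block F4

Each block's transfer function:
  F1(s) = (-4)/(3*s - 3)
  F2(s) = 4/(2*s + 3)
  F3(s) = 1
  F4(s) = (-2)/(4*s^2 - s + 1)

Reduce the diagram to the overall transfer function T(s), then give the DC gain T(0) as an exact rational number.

(1) reduce the feedback loop with forward F1 and return F2, giving (-8*s - 12)/(6*s^2 + 3*s - 25)
(2) combine F3, F4 in parallel, giving (4*s^2 - s - 1)/(4*s^2 - s + 1)
(3) apply the feedback formula to [F1/(1+F1*F2)], (F3+F4), giving (-32*s^3 - 40*s^2 + 4*s - 12)/(24*s^4 - 26*s^3 - 137*s^2 + 48*s - 13)
DC gain: substitute s = 0 into T(s) from step 3: T(0) = -12/(-13) = 12/13.

Final answer: 12/13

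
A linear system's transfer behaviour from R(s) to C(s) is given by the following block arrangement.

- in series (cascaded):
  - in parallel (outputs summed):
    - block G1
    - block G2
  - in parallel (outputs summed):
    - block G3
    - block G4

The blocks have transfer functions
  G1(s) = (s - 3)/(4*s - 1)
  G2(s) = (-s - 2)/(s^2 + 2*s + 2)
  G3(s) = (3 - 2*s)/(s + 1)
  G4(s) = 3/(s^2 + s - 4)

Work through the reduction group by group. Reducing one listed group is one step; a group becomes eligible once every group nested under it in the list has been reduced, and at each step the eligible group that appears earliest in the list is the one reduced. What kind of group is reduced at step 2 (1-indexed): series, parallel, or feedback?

Step 1 - add G1, G2 (parallel)
Step 2 - parallel reduction of G3, G4
Step 3 - multiply (G1+G2), (G3+G4) (series)
So the answer for step 2 is parallel.

Final answer: parallel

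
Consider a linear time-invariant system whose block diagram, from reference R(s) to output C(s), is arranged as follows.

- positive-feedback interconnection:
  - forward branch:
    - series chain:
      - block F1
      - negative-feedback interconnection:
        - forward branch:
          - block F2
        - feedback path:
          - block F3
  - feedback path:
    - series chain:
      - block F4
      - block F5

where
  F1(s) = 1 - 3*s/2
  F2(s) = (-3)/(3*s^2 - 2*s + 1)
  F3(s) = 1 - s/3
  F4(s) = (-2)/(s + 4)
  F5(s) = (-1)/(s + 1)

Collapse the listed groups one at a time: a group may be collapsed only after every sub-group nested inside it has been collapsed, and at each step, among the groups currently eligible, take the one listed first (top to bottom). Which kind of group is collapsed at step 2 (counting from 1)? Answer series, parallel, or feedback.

(1) collapse the loop (F2 forward, F3 return)
(2) series reduction of F1, [F2/(1+F2*F3)]
(3) cascade F4, F5
(4) feedback reduction of (F1*[F2/(1+F2*F3)]), (F4*F5)
Step 2 collapses a series group.

Answer: series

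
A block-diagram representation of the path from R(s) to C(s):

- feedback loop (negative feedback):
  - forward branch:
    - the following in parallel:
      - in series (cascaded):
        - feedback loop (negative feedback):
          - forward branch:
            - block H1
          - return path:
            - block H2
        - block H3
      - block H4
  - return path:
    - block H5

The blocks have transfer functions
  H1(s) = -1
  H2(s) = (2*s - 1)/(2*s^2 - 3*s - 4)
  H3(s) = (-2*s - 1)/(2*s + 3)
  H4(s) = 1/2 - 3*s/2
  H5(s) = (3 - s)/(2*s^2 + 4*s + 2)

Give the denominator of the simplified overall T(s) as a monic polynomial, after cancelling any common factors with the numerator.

Answer: s^4 - 29*s^3/14 - 25*s^2/14 - 13*s/14 - 87/14

Working:
Step 1: collapse the loop (H1 forward, H2 return) gives (-2*s^2 + 3*s + 4)/(2*s^2 - 5*s - 3)
Step 2: cascade [H1/(1+H1*H2)], H3 gives (2*s^2 - 3*s - 4)/(2*s^2 - 3*s - 9)
Step 3: sum the parallel branches ([H1/(1+H1*H2)]*H3), H4 gives (-6*s^3 + 15*s^2 + 18*s - 17)/(4*s^2 - 6*s - 18)
Step 4: feedback reduction of (([H1/(1+H1*H2)]*H3)+H4), H5 gives (-12*s^5 + 6*s^4 + 84*s^3 + 68*s^2 - 32*s - 34)/(14*s^4 - 29*s^3 - 25*s^2 - 13*s - 87)
Step 4 gives the fully reduced T(s), with no common factor left to cancel. The denominator's leading coefficient is 14, so divide each of its coefficients by 14 to get the monic form.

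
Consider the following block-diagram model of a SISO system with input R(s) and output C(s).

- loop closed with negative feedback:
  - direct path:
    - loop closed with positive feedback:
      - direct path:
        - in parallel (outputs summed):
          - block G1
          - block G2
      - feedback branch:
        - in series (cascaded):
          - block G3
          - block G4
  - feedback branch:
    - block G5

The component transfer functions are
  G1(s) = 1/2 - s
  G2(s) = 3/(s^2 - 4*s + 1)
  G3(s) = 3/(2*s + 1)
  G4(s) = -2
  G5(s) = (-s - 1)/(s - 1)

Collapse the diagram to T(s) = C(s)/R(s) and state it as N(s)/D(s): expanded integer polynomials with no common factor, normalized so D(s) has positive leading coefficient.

The answer is (-4*s^5 + 20*s^4 - 19*s^3 + 11*s^2 - s - 7)/(4*s^5 - 20*s^4 + 35*s^3 - 85*s^2 + 69*s - 51).

Reasoning:
1. sum the parallel branches G1, G2: (-2*s^3 + 9*s^2 - 6*s + 7)/(2*s^2 - 8*s + 2)
2. cascade G3, G4: (-6)/(2*s + 1)
3. feedback reduction of (G1+G2), (G3*G4): (4*s^4 - 16*s^3 + 3*s^2 - 8*s - 7)/(8*s^3 - 40*s^2 + 40*s - 44)
4. apply the feedback formula to [(G1+G2)/(1-(G1+G2)*(G3*G4))], G5 - this is the overall T(s), already in the required normalized form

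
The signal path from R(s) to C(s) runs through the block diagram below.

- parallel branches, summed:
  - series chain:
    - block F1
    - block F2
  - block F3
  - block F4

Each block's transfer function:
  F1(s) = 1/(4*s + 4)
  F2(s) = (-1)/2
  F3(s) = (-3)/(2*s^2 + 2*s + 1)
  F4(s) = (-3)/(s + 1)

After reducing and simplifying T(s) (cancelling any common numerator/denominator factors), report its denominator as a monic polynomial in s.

[1] multiply F1, F2 (series) gives (-1)/(8*s + 8)
[2] add (F1*F2), F3, F4 (parallel) gives (-50*s^2 - 74*s - 49)/(16*s^3 + 32*s^2 + 24*s + 8)
No further cancellation is possible in the step-2 result, so that is T(s). Its denominator becomes monic after dividing by the leading coefficient 16.

Therefore the answer is s^3 + 2*s^2 + 3*s/2 + 1/2.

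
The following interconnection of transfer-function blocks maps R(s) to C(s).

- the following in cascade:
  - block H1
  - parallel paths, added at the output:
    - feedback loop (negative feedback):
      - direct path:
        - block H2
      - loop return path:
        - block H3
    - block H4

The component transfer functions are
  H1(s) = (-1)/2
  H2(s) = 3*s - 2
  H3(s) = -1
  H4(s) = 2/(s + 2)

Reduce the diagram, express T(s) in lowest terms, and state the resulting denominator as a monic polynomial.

(1) reduce the feedback loop with forward H2 and return H3; result (2 - 3*s)/(3*s - 3)
(2) combine [H2/(1+H2*H3)], H4 in parallel; result (-3*s^2 + 2*s - 2)/(3*s^2 + 3*s - 6)
(3) multiply H1, ([H2/(1+H2*H3)]+H4) (series); result (3*s^2 - 2*s + 2)/(6*s^2 + 6*s - 12)
No further cancellation is possible in the step-3 result, so that is T(s). Its denominator becomes monic after dividing by the leading coefficient 6.

Answer: s^2 + s - 2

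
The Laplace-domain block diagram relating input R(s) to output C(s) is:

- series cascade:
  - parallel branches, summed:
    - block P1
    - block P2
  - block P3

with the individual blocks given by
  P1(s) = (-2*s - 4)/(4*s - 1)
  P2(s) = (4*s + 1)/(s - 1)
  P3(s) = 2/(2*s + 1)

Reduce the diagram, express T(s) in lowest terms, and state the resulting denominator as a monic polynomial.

Reducing step by step:

[1] sum the parallel branches P1, P2, giving (14*s^2 - 2*s + 3)/(4*s^2 - 5*s + 1)
[2] multiply (P1+P2), P3 (series), giving (28*s^2 - 4*s + 6)/(8*s^3 - 6*s^2 - 3*s + 1)
The result of step 2 is T(s) in lowest terms. Its denominator has leading coefficient 8; dividing the denominator through by 8 makes it monic.

Answer: s^3 - 3*s^2/4 - 3*s/8 + 1/8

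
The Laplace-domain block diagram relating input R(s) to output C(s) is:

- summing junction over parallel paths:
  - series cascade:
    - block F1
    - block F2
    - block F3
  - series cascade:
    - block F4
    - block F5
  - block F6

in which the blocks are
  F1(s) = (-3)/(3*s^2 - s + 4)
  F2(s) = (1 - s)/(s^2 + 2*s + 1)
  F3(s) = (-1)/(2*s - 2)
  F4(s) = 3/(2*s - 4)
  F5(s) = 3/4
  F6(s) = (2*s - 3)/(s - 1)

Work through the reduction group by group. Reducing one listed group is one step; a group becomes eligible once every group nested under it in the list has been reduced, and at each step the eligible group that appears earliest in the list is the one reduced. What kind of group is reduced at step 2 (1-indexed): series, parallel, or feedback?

(1) series reduction of F1, F2, F3
(2) combine F4, F5 in series
(3) sum the parallel branches (F1*F2*F3), (F4*F5), F6
Step 2: series.

Final answer: series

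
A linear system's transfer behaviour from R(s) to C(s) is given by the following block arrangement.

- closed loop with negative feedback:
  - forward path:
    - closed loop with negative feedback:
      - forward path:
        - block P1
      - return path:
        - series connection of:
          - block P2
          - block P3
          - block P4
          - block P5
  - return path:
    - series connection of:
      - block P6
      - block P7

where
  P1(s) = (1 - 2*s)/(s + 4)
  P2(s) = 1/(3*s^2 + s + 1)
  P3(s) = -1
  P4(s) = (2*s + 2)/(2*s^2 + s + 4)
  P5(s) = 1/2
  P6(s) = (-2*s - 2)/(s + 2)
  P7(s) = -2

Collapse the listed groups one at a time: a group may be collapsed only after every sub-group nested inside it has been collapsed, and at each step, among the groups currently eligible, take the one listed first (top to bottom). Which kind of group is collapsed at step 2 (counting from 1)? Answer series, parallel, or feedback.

Step 1: multiply P2, P3, P4, P5 (series)
Step 2: reduce the feedback loop with forward P1 and return (P2*P3*P4*P5)
Step 3: series reduction of P6, P7
Step 4: collapse the loop ([P1/(1+P1*(P2*P3*P4*P5))] forward, (P6*P7) return)
At step 2 the group reduced is feedback.

Hence the answer: feedback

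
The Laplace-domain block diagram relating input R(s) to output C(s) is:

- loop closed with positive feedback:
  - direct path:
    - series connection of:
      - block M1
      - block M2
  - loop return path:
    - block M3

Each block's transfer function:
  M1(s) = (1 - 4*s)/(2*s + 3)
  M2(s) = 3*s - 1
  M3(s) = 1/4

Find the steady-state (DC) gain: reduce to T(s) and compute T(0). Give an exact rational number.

The answer is -4/13.

Reasoning:
Step 1 - combine M1, M2 in series gives (-12*s^2 + 7*s - 1)/(2*s + 3)
Step 2 - collapse the loop ((M1*M2) forward, M3 return) gives (-48*s^2 + 28*s - 4)/(12*s^2 + s + 13)
That last expression is T(s); at s = 0 only the constant terms survive, so T(0) = -4/13.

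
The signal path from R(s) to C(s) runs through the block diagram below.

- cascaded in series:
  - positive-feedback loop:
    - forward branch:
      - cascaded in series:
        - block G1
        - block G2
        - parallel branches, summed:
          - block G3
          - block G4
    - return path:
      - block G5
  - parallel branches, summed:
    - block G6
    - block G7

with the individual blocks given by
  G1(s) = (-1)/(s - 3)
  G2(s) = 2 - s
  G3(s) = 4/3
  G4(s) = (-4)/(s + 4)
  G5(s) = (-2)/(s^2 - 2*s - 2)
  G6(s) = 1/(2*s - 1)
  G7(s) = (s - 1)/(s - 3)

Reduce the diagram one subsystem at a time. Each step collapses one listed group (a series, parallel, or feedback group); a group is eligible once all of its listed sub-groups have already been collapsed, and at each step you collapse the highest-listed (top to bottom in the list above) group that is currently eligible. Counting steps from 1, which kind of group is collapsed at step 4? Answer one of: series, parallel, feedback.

Step 1: parallel reduction of G3, G4
Step 2: series reduction of G1, G2, (G3+G4)
Step 3: collapse the loop ((G1*G2*(G3+G4)) forward, G5 return)
Step 4: add G6, G7 (parallel)
Step 5: cascade [(G1*G2*(G3+G4))/(1-(G1*G2*(G3+G4))*G5)], (G6+G7)
So the answer for step 4 is parallel.

Answer: parallel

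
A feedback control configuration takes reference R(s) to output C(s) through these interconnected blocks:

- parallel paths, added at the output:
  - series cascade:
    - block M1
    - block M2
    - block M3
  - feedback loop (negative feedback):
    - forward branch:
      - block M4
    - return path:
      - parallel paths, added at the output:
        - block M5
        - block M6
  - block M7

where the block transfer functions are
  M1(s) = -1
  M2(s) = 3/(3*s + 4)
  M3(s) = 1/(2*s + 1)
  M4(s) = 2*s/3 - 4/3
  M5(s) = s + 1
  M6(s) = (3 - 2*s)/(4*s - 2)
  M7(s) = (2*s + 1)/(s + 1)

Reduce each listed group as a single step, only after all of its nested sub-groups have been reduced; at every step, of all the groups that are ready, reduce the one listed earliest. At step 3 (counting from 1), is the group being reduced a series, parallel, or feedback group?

Step 1: cascade M1, M2, M3
Step 2: add M5, M6 (parallel)
Step 3: feedback reduction of M4, (M5+M6)
Step 4: sum the parallel branches (M1*M2*M3), [M4/(1+M4*(M5+M6))], M7
So the answer for step 3 is feedback.

Answer: feedback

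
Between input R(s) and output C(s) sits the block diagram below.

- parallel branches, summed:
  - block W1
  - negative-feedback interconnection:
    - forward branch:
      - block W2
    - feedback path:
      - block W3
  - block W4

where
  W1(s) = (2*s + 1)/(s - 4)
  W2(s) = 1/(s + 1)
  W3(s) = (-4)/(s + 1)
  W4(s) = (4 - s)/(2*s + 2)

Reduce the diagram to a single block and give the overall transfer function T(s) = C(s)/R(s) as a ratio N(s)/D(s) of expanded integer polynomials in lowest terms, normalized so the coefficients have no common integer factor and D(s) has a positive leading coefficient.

Reducing step by step:

1. close the feedback loop around W2, W3, giving (s + 1)/(s^2 + 2*s - 3)
2. add W1, [W2/(1+W2*W3)], W4 (parallel); the result is T(s) itself (integer coefficients, no common factor, positive leading denominator coefficient)

Answer: (3*s^4 + 22*s^3 + s^2 - 84*s + 34)/(2*s^4 - 2*s^3 - 26*s^2 + 2*s + 24)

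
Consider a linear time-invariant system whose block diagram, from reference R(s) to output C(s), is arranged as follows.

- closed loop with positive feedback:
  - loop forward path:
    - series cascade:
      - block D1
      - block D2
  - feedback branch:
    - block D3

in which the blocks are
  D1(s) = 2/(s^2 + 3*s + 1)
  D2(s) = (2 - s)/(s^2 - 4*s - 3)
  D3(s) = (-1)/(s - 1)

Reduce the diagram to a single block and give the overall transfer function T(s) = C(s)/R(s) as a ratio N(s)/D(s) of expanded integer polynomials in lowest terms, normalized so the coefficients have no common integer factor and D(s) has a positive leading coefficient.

Step 1 - cascade D1, D2 gives (4 - 2*s)/(s^4 - s^3 - 14*s^2 - 13*s - 3)
Step 2 - close the feedback loop around (D1*D2), D3 - this is the overall T(s), already in the required normalized form

Answer: (-2*s^2 + 6*s - 4)/(s^5 - 2*s^4 - 13*s^3 + s^2 + 8*s + 7)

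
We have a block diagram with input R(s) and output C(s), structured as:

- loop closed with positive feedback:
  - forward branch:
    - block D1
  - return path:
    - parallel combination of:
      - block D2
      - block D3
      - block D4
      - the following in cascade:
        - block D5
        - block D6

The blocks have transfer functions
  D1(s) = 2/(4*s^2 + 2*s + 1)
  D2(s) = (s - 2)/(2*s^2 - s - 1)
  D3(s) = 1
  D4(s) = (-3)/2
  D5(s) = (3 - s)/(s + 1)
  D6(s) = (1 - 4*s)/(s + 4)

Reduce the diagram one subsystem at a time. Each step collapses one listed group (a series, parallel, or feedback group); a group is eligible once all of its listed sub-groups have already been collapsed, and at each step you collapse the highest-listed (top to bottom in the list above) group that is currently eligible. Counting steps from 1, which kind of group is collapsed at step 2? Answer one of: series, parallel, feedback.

Reducing step by step:

[1] multiply D5, D6 (series)
[2] reduce the parallel group D2, D3, D4, (D5*D6)
[3] reduce the feedback loop with forward D1 and return (D2+D3+D4+(D5*D6))
Step 2 collapses a parallel group.

Answer: parallel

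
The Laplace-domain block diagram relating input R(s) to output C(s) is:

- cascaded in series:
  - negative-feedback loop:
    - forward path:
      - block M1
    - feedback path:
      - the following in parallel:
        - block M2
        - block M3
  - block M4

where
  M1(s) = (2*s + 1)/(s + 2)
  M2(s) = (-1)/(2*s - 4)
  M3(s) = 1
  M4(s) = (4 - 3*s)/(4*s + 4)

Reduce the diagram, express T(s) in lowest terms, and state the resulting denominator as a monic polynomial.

Step 1. reduce the parallel group M2, M3, giving (2*s - 5)/(2*s - 4)
Step 2. feedback reduction of M1, (M2+M3), giving (4*s^2 - 6*s - 4)/(6*s^2 - 8*s - 13)
Step 3. series reduction of [M1/(1+M1*(M2+M3))], M4, giving (-6*s^3 + 17*s^2 - 6*s - 8)/(12*s^3 - 4*s^2 - 42*s - 26)
That last expression is T(s), already simplified. Scaling its denominator by 1/12 (the reciprocal of the leading coefficient) yields the monic denominator.

Answer: s^3 - s^2/3 - 7*s/2 - 13/6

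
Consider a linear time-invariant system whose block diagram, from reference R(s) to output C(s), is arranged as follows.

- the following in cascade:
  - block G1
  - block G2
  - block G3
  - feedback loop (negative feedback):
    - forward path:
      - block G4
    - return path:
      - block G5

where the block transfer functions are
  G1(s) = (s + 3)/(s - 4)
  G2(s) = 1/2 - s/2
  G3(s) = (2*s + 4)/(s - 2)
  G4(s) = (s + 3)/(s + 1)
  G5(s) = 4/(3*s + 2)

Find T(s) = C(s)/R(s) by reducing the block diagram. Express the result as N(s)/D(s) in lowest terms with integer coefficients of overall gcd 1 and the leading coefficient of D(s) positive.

First reduce the diagram to T(s).

Step 1 - apply the feedback formula to G4, G5, giving (3*s^2 + 11*s + 6)/(3*s^2 + 9*s + 14)
Step 2 - combine G1, G2, G3, [G4/(1+G4*G5)] in series, giving the overall T(s)

Answer: (-3*s^5 - 23*s^4 - 53*s^3 - 17*s^2 + 60*s + 36)/(3*s^4 - 9*s^3 - 16*s^2 - 12*s + 112)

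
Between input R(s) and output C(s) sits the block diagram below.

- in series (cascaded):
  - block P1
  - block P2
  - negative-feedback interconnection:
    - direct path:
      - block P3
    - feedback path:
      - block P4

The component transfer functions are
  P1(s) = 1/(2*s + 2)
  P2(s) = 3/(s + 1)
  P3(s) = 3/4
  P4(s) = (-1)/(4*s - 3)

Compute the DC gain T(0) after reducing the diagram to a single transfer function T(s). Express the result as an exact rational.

Answer: 9/10

Working:
[1] collapse the loop (P3 forward, P4 return); result (12*s - 9)/(16*s - 15)
[2] reduce the series chain P1, P2, [P3/(1+P3*P4)]; result (36*s - 27)/(32*s^3 + 34*s^2 - 28*s - 30)
Step 2 gives the overall T(s). Then T(0) = -27/(-30) = 9/10.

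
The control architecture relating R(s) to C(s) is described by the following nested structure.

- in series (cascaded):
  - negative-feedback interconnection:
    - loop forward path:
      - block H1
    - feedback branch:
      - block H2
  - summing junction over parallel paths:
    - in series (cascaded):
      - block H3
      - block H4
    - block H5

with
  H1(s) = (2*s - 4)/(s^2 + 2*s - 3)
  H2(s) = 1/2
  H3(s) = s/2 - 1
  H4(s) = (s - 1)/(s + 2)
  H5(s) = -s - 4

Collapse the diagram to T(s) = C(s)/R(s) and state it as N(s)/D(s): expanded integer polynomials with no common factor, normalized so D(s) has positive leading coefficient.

Step 1: feedback reduction of H1, H2 -> (2*s - 4)/(s^2 + 3*s - 5)
Step 2: cascade H3, H4 -> (s^2 - 3*s + 2)/(2*s + 4)
Step 3: reduce the parallel group (H3*H4), H5 -> (-s^2 - 15*s - 14)/(2*s + 4)
Step 4: combine [H1/(1+H1*H2)], ((H3*H4)+H5) in series, which is the overall transfer function T(s) = C(s)/R(s) in lowest terms

Answer: (-s^3 - 13*s^2 + 16*s + 28)/(s^3 + 5*s^2 + s - 10)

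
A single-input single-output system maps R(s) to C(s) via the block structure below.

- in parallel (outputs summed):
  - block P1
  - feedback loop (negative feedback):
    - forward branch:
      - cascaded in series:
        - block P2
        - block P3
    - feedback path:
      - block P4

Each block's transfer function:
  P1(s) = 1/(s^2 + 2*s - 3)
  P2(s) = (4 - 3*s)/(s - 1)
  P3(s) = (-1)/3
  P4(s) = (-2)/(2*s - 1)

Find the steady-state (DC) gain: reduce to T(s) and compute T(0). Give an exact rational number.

Reducing step by step:

1. series reduction of P2, P3; result (3*s - 4)/(3*s - 3)
2. close the feedback loop around (P2*P3), P4; result (6*s^2 - 11*s + 4)/(6*s^2 - 15*s + 11)
3. add P1, [(P2*P3)/(1+(P2*P3)*P4)] (parallel); result (6*s^4 + s^3 - 30*s^2 + 26*s - 1)/(6*s^4 - 3*s^3 - 37*s^2 + 67*s - 33)
Step 3 gives the overall T(s). Then T(0) = -1/(-33) = 1/33.

Answer: 1/33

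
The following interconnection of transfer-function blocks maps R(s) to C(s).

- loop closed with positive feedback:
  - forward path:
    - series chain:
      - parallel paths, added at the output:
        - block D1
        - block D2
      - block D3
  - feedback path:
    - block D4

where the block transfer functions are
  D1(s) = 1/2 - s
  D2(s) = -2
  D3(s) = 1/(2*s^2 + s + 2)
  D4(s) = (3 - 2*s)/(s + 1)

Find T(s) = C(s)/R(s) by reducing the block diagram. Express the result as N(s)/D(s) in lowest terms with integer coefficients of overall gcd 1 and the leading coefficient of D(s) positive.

The answer is (-2*s^2 - 5*s - 3)/(4*s^3 + 2*s^2 + 6*s + 13).

Reasoning:
Step 1. sum the parallel branches D1, D2 -> -s - 3/2
Step 2. cascade (D1+D2), D3 -> (-2*s - 3)/(4*s^2 + 2*s + 4)
Step 3. feedback reduction of ((D1+D2)*D3), D4, giving the overall T(s)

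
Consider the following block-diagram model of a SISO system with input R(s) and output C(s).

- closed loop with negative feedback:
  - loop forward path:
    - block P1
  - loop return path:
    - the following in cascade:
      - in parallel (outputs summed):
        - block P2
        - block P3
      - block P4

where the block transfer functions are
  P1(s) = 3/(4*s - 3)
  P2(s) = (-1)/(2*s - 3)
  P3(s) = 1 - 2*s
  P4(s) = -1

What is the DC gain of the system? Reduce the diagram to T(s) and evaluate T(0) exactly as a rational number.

Reducing step by step:

(1) add P2, P3 (parallel): (-4*s^2 + 8*s - 4)/(2*s - 3)
(2) cascade (P2+P3), P4: (4*s^2 - 8*s + 4)/(2*s - 3)
(3) apply the feedback formula to P1, ((P2+P3)*P4): (6*s - 9)/(20*s^2 - 42*s + 21)
The step-3 result is T(s). Setting s = 0: T(0) = -9/21 = -3/7.

Answer: -3/7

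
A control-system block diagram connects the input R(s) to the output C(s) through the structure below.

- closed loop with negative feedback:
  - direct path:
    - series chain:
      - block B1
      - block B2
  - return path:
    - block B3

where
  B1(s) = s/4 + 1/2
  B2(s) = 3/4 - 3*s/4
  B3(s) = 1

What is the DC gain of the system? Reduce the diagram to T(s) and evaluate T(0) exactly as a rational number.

Step 1. series reduction of B1, B2: -3*s^2/16 - 3*s/16 + 3/8
Step 2. apply the feedback formula to (B1*B2), B3: (3*s^2 + 3*s - 6)/(3*s^2 + 3*s - 22)
Evaluating the step-2 result (the overall T(s)) at s = 0 gives T(0) = -6/(-22) = 3/11.

Answer: 3/11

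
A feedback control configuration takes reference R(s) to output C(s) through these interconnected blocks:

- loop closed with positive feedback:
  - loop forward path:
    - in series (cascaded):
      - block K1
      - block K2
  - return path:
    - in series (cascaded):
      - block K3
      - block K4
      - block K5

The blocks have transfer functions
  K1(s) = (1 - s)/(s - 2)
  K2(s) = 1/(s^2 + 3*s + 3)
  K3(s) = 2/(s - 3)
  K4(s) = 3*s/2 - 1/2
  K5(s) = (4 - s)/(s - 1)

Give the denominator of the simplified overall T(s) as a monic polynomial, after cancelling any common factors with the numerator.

Step 1. combine K1, K2 in series; result (1 - s)/(s^3 + s^2 - 3*s - 6)
Step 2. combine K3, K4, K5 in series; result (-3*s^2 + 13*s - 4)/(s^2 - 4*s + 3)
Step 3. close the feedback loop around (K1*K2), (K3*K4*K5); result (-s^2 + 4*s - 3)/(s^4 - 2*s^3 - 9*s^2 + 16*s + 14)
Step 3 gives the fully reduced T(s), with no common factor left to cancel. The denominator is already monic (leading coefficient 1).

Final answer: s^4 - 2*s^3 - 9*s^2 + 16*s + 14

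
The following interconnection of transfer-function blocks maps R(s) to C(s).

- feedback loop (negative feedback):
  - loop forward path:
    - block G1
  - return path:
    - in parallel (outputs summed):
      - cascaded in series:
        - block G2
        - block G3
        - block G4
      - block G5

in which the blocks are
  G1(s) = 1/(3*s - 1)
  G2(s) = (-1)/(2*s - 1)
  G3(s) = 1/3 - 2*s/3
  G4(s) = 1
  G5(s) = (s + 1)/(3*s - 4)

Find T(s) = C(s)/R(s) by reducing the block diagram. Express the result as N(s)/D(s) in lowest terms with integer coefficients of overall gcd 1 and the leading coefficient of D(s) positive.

The answer is (9*s - 12)/(27*s^2 - 39*s + 11).

Reasoning:
Step 1. combine G2, G3, G4 in series; result 1/3
Step 2. reduce the parallel group (G2*G3*G4), G5; result (6*s - 1)/(9*s - 12)
Step 3. reduce the feedback loop with forward G1 and return ((G2*G3*G4)+G5): this yields T(s), and no further normalization is needed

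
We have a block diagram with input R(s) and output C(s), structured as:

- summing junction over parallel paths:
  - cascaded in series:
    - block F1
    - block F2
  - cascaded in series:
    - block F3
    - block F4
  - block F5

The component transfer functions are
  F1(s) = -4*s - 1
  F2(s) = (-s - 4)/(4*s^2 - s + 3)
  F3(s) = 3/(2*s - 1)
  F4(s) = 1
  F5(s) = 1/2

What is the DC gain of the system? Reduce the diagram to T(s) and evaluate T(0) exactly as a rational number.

Step 1: multiply F1, F2 (series), giving (4*s^2 + 17*s + 4)/(4*s^2 - s + 3)
Step 2: series reduction of F3, F4, giving 3/(2*s - 1)
Step 3: reduce the parallel group (F1*F2), (F3*F4), F5, giving (24*s^3 + 78*s^2 - 17*s + 7)/(16*s^3 - 12*s^2 + 14*s - 6)
DC gain: substitute s = 0 into T(s) from step 3: T(0) = 7/(-6) = -7/6.

Final answer: -7/6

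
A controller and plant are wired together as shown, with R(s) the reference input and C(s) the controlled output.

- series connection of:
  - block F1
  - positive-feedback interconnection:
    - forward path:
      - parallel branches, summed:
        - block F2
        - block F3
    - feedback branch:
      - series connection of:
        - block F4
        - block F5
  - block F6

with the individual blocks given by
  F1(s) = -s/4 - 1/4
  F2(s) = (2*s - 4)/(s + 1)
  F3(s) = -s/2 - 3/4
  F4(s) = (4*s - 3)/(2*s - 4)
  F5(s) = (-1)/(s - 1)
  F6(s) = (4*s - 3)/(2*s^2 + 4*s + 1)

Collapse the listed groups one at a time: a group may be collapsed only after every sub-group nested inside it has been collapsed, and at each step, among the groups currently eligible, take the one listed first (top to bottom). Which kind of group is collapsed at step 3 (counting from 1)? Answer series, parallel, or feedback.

1. parallel reduction of F2, F3
2. cascade F4, F5
3. reduce the feedback loop with forward (F2+F3) and return (F4*F5)
4. combine F1, [(F2+F3)/(1-(F2+F3)*(F4*F5))], F6 in series
At step 3 the group reduced is feedback.

Therefore the answer is feedback.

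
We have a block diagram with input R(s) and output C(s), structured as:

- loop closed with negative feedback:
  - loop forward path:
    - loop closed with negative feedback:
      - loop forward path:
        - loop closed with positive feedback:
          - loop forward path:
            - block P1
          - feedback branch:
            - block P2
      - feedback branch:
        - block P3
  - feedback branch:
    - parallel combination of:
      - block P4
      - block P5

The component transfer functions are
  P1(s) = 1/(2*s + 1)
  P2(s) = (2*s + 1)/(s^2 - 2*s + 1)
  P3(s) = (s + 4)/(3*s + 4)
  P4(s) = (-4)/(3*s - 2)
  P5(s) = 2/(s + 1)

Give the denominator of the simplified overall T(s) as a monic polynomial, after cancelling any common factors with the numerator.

1. collapse the loop (P1 forward, P2 return) gives (s^2 - 2*s + 1)/(2*s^3 - 3*s^2 - 2*s)
2. reduce the feedback loop with forward [P1/(1-P1*P2)] and return P3 gives (3*s^3 - 2*s^2 - 5*s + 4)/(6*s^4 - 16*s^2 - 15*s + 4)
3. reduce the parallel group P4, P5 gives (2*s - 8)/(3*s^2 + s - 2)
4. reduce the feedback loop with forward [[P1/(1-P1*P2)]/(1+[P1/(1-P1*P2)]*P3)] and return (P4+P5) gives (9*s^5 - 3*s^4 - 23*s^3 + 11*s^2 + 14*s - 8)/(18*s^6 + 6*s^5 - 54*s^4 - 89*s^3 + 35*s^2 + 82*s - 40)
That last expression is T(s), already simplified. Scaling its denominator by 1/18 (the reciprocal of the leading coefficient) yields the monic denominator.

Final answer: s^6 + s^5/3 - 3*s^4 - 89*s^3/18 + 35*s^2/18 + 41*s/9 - 20/9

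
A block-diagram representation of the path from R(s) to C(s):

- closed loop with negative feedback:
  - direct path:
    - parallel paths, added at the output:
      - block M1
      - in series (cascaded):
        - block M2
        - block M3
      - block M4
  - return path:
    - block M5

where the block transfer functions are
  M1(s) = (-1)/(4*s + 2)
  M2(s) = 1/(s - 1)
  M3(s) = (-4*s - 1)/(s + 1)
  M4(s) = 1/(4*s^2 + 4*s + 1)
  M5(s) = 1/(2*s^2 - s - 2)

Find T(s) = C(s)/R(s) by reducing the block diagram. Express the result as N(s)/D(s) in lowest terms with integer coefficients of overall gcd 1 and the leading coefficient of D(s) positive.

[1] combine M2, M3 in series = (-4*s - 1)/(s^2 - 1)
[2] combine M1, (M2*M3), M4 in parallel = (-34*s^3 - 39*s^2 - 14*s - 3)/(8*s^4 + 8*s^3 - 6*s^2 - 8*s - 2)
[3] apply the feedback formula to (M1+(M2*M3)+M4), M5: this yields T(s), and no further normalization is needed

Therefore the answer is (-68*s^5 - 44*s^4 + 79*s^3 + 86*s^2 + 31*s + 6)/(16*s^6 + 8*s^5 - 36*s^4 - 60*s^3 - 23*s^2 + 4*s + 1).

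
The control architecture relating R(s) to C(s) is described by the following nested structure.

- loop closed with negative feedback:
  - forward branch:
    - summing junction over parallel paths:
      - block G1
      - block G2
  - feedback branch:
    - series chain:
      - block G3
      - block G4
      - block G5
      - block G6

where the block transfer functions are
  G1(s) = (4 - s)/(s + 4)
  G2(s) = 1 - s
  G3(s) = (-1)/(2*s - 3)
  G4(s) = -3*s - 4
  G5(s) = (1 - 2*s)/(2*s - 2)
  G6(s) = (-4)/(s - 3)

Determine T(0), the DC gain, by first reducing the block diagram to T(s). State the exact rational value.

First reduce the diagram to T(s).

1. add G1, G2 (parallel) gives (-s^2 - 4*s + 8)/(s + 4)
2. multiply G3, G4, G5, G6 (series) gives (12*s^2 + 10*s - 8)/(2*s^3 - 11*s^2 + 18*s - 9)
3. collapse the loop ((G1+G2) forward, (G3*G4*G5*G6) return) gives (2*s^5 - 3*s^4 - 42*s^3 + 151*s^2 - 180*s + 72)/(10*s^4 + 61*s^3 - 38*s^2 - 175*s + 100)
That last expression is T(s); at s = 0 only the constant terms survive, so T(0) = 72/100 = 18/25.

Answer: 18/25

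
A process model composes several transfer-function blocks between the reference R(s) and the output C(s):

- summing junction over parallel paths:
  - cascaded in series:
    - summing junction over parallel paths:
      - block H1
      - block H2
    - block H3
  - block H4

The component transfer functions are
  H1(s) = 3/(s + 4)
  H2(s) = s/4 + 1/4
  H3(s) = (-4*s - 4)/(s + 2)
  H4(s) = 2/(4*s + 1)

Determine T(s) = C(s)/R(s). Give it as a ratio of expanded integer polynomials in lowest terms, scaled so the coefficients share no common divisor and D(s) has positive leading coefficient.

Step 1 - parallel reduction of H1, H2 -> (s^2 + 5*s + 16)/(4*s + 16)
Step 2 - cascade (H1+H2), H3 -> (-s^3 - 6*s^2 - 21*s - 16)/(s^2 + 6*s + 8)
Step 3 - sum the parallel branches ((H1+H2)*H3), H4, giving the overall T(s)

Answer: (-4*s^4 - 25*s^3 - 88*s^2 - 73*s)/(4*s^3 + 25*s^2 + 38*s + 8)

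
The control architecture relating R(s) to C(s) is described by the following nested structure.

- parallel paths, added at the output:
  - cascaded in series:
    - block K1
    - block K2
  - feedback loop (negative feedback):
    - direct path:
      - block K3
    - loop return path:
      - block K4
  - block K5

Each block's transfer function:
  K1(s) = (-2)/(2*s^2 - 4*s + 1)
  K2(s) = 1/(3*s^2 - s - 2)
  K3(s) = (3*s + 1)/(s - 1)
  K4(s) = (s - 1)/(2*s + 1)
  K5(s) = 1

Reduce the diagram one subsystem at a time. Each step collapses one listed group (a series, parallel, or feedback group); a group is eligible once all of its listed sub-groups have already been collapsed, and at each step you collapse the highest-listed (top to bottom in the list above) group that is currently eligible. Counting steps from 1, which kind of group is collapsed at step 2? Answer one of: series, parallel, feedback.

1. cascade K1, K2
2. collapse the loop (K3 forward, K4 return)
3. combine (K1*K2), [K3/(1+K3*K4)], K5 in parallel
The group at step 2 is a feedback group.

Answer: feedback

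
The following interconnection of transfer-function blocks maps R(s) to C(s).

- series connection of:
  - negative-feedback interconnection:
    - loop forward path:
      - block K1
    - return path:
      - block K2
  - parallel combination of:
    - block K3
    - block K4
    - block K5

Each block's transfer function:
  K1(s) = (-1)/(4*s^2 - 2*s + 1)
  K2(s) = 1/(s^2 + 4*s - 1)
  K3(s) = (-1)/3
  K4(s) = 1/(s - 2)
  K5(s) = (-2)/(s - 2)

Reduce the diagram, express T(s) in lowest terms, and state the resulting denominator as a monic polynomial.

The answer is s^5 + 3*s^4/2 - 39*s^3/4 + 7*s^2 - 7*s/2 + 1.

Reasoning:
Step 1. collapse the loop (K1 forward, K2 return): (-s^2 - 4*s + 1)/(4*s^4 + 14*s^3 - 11*s^2 + 6*s - 2)
Step 2. add K3, K4, K5 (parallel): (-s - 1)/(3*s - 6)
Step 3. reduce the series chain [K1/(1+K1*K2)], (K3+K4+K5): (s^3 + 5*s^2 + 3*s - 1)/(12*s^5 + 18*s^4 - 117*s^3 + 84*s^2 - 42*s + 12)
T(s) is the step-3 result (common factors already cancelled). Leading coefficient of the denominator: 12. Divide through by 12 for the monic polynomial.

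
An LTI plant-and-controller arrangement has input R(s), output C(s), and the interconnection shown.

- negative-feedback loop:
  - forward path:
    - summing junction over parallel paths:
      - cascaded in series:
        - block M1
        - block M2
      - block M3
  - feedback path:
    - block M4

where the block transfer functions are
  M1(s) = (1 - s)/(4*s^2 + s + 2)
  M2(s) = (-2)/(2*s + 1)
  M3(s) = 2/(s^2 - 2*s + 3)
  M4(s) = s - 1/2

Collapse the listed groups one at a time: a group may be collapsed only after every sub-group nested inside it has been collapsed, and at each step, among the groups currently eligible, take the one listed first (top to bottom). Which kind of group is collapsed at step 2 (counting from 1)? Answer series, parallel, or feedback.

The answer is parallel.

Reasoning:
[1] combine M1, M2 in series
[2] combine (M1*M2), M3 in parallel
[3] apply the feedback formula to ((M1*M2)+M3), M4
The group at step 2 is a parallel group.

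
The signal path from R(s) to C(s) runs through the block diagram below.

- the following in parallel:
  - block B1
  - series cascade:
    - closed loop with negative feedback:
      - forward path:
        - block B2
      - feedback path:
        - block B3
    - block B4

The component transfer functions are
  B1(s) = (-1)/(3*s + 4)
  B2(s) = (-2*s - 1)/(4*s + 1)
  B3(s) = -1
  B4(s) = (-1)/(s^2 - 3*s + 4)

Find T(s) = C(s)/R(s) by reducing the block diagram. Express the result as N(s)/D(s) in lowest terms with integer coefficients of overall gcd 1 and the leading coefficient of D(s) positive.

Reducing step by step:

Step 1 - collapse the loop (B2 forward, B3 return); result (-2*s - 1)/(6*s + 2)
Step 2 - series reduction of [B2/(1+B2*B3)], B4; result (2*s + 1)/(6*s^3 - 16*s^2 + 18*s + 8)
Step 3 - sum the parallel branches B1, ([B2/(1+B2*B3)]*B4); the result is T(s) itself (integer coefficients, no common factor, positive leading denominator coefficient)

Answer: (-6*s^3 + 22*s^2 - 7*s - 4)/(18*s^4 - 24*s^3 - 10*s^2 + 96*s + 32)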